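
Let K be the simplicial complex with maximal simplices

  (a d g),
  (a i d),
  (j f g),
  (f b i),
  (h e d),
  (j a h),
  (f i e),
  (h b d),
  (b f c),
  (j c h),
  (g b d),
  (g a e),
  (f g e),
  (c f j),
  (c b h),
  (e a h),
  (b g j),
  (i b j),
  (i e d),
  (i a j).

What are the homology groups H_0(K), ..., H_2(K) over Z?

H_0 ≅ Z,  H_1 ≅ Z × Z/2,  H_2 = 0.

We work with the vertex ordering a < b < c < d < e < f < g < h < i < j. The simplices of K, each written with vertices in increasing order, are:

  0-simplices (10): a, b, c, d, e, f, g, h, i, j
  1-simplices (30): ad, ae, ag, ah, ai, aj, bc, bd, bf, bg, bh, bi, bj, cf, ch, cj, de, dg, dh, di, ef, eg, eh, ei, fg, fi, fj, gj, hj, ij
  2-simplices (20): adg, adi, aeg, aeh, ahj, aij, bcf, bch, bdg, bdh, bfi, bgj, bij, cfj, chj, deh, dei, efg, efi, fgj

giving chain groups C_0 ≅ Z^10, C_1 ≅ Z^30, C_2 ≅ Z^20.

Boundary ∂_1: C_1 → C_0 maps an edge to its endpoints' difference, ∂[p,q] = q − p. For instance
  ∂fj = j − f.
As a 10×30 matrix over Z this has rank 9, with invariant factors (1,1,1,1,1,1,1,1,1).

Boundary ∂_2: C_2 → C_1 sends each 2-simplex [p,q,r] to [q,r] − [p,r] + [p,q]. For instance
  ∂bcf = cf − bf + bc,
  ∂dei = ei − di + de.
This gives a 30×20 integer matrix of rank 20; reducing to Smith normal form yields diagonal entries (1,1,1,1,1,1,1,1,1,1,1,1,1,1,1,1,1,1,1,2).

From H_k ≅ ker(∂_k) / im(∂_{k+1}) we obtain:

  H_0: rank C_0 − rank ∂_1 = 10 − 9 = 1, and the invariant factors of ∂_1 are all 1, so H_0 ≅ Z.
  H_1: rank ker ∂_1 − rank ∂_2 = (30 − 9) − 20 = 1, and ∂_2 has invariant factor 2 > 1, so H_1 ≅ Z × Z/2.
  H_2: rank ker ∂_2 − rank ∂_3 = (20 − 20) − 0 = 0, and there is no ∂_3, so H_2 ≅ 0.

As a check, the Euler characteristic is 10 − 30 + 20 = 0, which agrees with 1 − 1 + 0 = 0.
(K is a triangulation of the Klein bottle.)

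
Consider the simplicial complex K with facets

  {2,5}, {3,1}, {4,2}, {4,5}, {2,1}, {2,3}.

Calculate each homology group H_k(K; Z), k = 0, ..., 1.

H_0 ≅ Z,  H_1 ≅ Z^2.

Order the vertices as 1 < 2 < 3 < 4 < 5. Listing each simplex with vertices in this order, K has dimension 1 with simplices:

  0-simplices (5): [1], [2], [3], [4], [5]
  1-simplices (6): [1,2], [1,3], [2,3], [2,4], [2,5], [4,5]

Hence C_0 ≅ Z^5, C_1 ≅ Z^6.

The boundary map ∂_1: C_1 → C_0 is given by ∂[p,q] = [q] − [p].
This gives a 5×6 integer matrix of rank 4; reducing to Smith normal form yields diagonal entries (1,1,1,1).

Reading off H_k = ker ∂_k / im ∂_{k+1}:

  H_0: rank C_0 − rank ∂_1 = 5 − 4 = 1, and the invariant factors of ∂_1 are all 1, so H_0 = Z.
  H_1: rank ker ∂_1 − rank ∂_2 = (6 − 4) − 0 = 2, and there is no ∂_2, so H_1 = Z^2.

As a check, the Euler characteristic is 5 − 6 = -1, which agrees with 1 − 2 = -1.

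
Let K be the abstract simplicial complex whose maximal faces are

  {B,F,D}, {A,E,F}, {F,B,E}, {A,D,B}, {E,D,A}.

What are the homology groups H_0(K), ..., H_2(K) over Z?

H_0 ≅ Z,  H_1 ≅ Z,  H_2 = 0.

K has 5 vertices, 10 edges, 5 triangles.
rank ∂_0 = 0, rank ∂_1 = 4 ⇒ b_0 = 5 − 0 − 4 = 1; all invariant factors of ∂_1 are 1 so no torsion. So H_0 = Z.
rank ∂_1 = 4, rank ∂_2 = 5 ⇒ b_1 = 10 − 4 − 5 = 1; all invariant factors of ∂_2 are 1 so no torsion. So H_1 = Z.
rank ∂_2 = 5, rank ∂_3 = 0 ⇒ b_2 = 5 − 5 − 0 = 0. So H_2 = 0.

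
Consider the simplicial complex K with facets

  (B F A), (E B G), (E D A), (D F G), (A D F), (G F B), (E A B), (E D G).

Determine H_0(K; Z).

Take the total order A < B < D < E < F < G on the vertex set. Then K (dimension 2) consists of the simplices:

  0-simplices (6): A, B, D, E, F, G
  1-simplices (12): AB, AD, AE, AF, BE, BF, BG, DE, DF, DG, EG, FG
  2-simplices (8): ABE, ABF, ADE, ADF, BEG, BFG, DEG, DFG

so the chain groups are C_0 ≅ Z^6, C_1 ≅ Z^12, C_2 ≅ Z^8.

The boundary map ∂_1: C_1 → C_0 is given by ∂[p,q] = [q] − [p]. For instance
  ∂BE = E − B.
As a 6×12 matrix over Z this has rank 5, with invariant factors (1,1,1,1,1).

∂_2: C_2 → C_1 sends each 2-simplex [p,q,r] to [q,r] − [p,r] + [p,q]. For instance
  ∂ABE = BE − AE + AB,
  ∂BFG = FG − BG + BF.
The resulting 12×8 matrix has rank 7, and its Smith normal form has invariant factors (1,1,1,1,1,1,1).

Reading off H_k = ker ∂_k / im ∂_{k+1}:

  H_0: rank C_0 − rank ∂_1 = 6 − 5 = 1, and the invariant factors of ∂_1 are all 1, so H_0 = Z.

H_0 = Z.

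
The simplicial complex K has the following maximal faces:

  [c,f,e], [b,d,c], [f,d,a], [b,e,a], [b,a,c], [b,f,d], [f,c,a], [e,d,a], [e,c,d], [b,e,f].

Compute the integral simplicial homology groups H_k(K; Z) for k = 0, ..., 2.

Fix the vertex order a < b < c < d < e < f and write every simplex with vertices in increasing order. Then dim K = 2 and the simplices of K are:

  0-simplices (6): a, b, c, d, e, f
  1-simplices (15): ab, ac, ad, ae, af, bc, bd, be, bf, cd, ce, cf, de, df, ef
  2-simplices (10): abc, abe, acf, ade, adf, bcd, bdf, bef, cde, cef

giving chain groups C_0 ≅ Z^6, C_1 ≅ Z^15, C_2 ≅ Z^10.

The boundary map ∂_1: C_1 → C_0 is given by ∂[p,q] = [q] − [p].
The resulting 6×15 matrix has rank 5, and its Smith normal form has invariant factors (1,1,1,1,1).

Boundary ∂_2: C_2 → C_1 maps a triangle to the signed sum of its edges. For instance
  ∂ade = de − ae + ad,
  ∂adf = df − af + ad.
This gives a 15×10 integer matrix of rank 10; reducing to Smith normal form yields diagonal entries (1,1,1,1,1,1,1,1,1,2).

From H_k ≅ ker(∂_k) / im(∂_{k+1}) we obtain:

  H_0: rank C_0 − rank ∂_1 = 6 − 5 = 1, and the invariant factors of ∂_1 are all 1, so H_0 ≅ Z.
  H_1: rank ker ∂_1 − rank ∂_2 = (15 − 5) − 10 = 0, and ∂_2 has invariant factor 2 > 1, so H_1 ≅ Z/2Z.
  H_2: rank ker ∂_2 − rank ∂_3 = (10 − 10) − 0 = 0, and there is no ∂_3, so H_2 ≅ 0.

H_0 = Z,  H_1 = Z/2Z,  H_2 = 0.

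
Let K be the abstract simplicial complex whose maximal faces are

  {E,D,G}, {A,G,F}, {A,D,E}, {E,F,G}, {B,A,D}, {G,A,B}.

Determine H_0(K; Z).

H_0 ≅ Z.

We work with the vertex ordering A < B < D < E < F < G. The simplices of K, each written with vertices in increasing order, are:

  0-simplices (6): A, B, D, E, F, G
  1-simplices (12): AB, AD, AE, AF, AG, BD, BG, DE, DG, EF, EG, FG
  2-simplices (6): ABD, ABG, ADE, AFG, DEG, EFG

so the chain groups are C_0 ≅ Z^6, C_1 ≅ Z^12, C_2 ≅ Z^6.

The boundary map ∂_1: C_1 → C_0 maps an edge to its endpoints' difference, ∂[p,q] = q − p. For instance
  ∂AF = F − A.
This gives a 6×12 integer matrix of rank 5; reducing to Smith normal form yields diagonal entries (1,1,1,1,1).

∂_2: C_2 → C_1 acts by ∂[p,q,r] = [q,r] − [p,r] + [p,q]. For instance
  ∂ABG = BG − AG + AB,
  ∂EFG = FG − EG + EF.
The 12×6 boundary matrix has rank 6 and Smith normal form diag(1,1,1,1,1,1).

Now H_k = ker ∂_k / im ∂_{k+1}, so:

  H_0: rank C_0 − rank ∂_1 = 6 − 5 = 1, and the invariant factors of ∂_1 are all 1, so H_0 ≅ Z.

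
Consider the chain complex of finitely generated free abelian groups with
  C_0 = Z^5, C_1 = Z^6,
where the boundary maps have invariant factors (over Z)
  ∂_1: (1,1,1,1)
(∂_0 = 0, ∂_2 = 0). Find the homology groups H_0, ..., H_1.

H_0: b_0 = 5 − 0 − 4 = 1; torsion from ∂_1 factors > 1: none. So H_0 = Z.
H_1: b_1 = 6 − 4 − 0 = 2; torsion from ∂_2 factors > 1: none. So H_1 = Z^2.

H_0 = Z,  H_1 = Z^2.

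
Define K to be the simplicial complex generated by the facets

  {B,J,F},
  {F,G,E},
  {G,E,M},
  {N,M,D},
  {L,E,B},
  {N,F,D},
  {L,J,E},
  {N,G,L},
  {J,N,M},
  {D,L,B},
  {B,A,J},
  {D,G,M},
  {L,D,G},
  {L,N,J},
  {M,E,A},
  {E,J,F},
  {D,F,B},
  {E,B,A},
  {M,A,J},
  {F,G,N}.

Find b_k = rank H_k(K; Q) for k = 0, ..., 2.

b_0 = 1, b_1 = 1, b_2 = 0.

Fix the vertex order A < B < D < E < F < G < J < L < M < N and write every simplex with vertices in increasing order. Then dim K = 2 and the simplices of K are:

  0-simplices (10): A, B, D, E, F, G, J, L, M, N
  1-simplices (30): AB, AE, AJ, AM, BD, BE, BF, BJ, BL, DF, DG, DL, DM, DN, EF, EG, EJ, EL, EM, FG, FJ, FN, GL, GM, GN, JL, JM, JN, LN, MN
  2-simplices (20): ABE, ABJ, AEM, AJM, BDF, BDL, BEL, BFJ, DFN, DGL, DGM, DMN, EFG, EFJ, EGM, EJL, FGN, GLN, JLN, JMN

Hence C_0 ≅ Z^10, C_1 ≅ Z^30, C_2 ≅ Z^20.

The boundary map ∂_1: C_1 → C_0 maps an edge to its endpoints' difference, ∂[p,q] = q − p. For instance
  ∂AB = B − A.
As a 10×30 matrix over Z this has rank 9, with invariant factors (1,1,1,1,1,1,1,1,1).

The boundary map ∂_2: C_2 → C_1 acts by ∂[p,q,r] = [q,r] − [p,r] + [p,q]. For instance
  ∂GLN = LN − GN + GL,
  ∂BDF = DF − BF + BD.
As a 30×20 matrix over Z this has rank 20, with invariant factors (1,1,1,1,1,1,1,1,1,1,1,1,1,1,1,1,1,1,1,2).

Reading off H_k = ker ∂_k / im ∂_{k+1}:

  H_0: rank C_0 − rank ∂_1 = 10 − 9 = 1, and the invariant factors of ∂_1 are all 1, so H_0 ≅ Z.
  H_1: rank ker ∂_1 − rank ∂_2 = (30 − 9) − 20 = 1, and ∂_2 has invariant factor 2 > 1, so H_1 ≅ Z ⊕ Z/2Z.
  H_2: rank ker ∂_2 − rank ∂_3 = (20 − 20) − 0 = 0, and there is no ∂_3, so H_2 ≅ 0.

Hence the Betti numbers are b_0 = 1, b_1 = 1, b_2 = 0.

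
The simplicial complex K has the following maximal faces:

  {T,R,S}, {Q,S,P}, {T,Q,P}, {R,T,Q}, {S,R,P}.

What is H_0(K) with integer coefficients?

Order the vertices as P < Q < R < S < T. Listing each simplex with vertices in this order, K has dimension 2 with simplices:

  0-simplices (5): P, Q, R, S, T
  1-simplices (10): PQ, PR, PS, PT, QR, QS, QT, RS, RT, ST
  2-simplices (5): PQS, PQT, PRS, QRT, RST

giving chain groups C_0 ≅ Z^5, C_1 ≅ Z^10, C_2 ≅ Z^5.

∂_1: C_1 → C_0 is given by ∂[p,q] = [q] − [p].
As a 5×10 matrix over Z this has rank 4, with invariant factors (1,1,1,1).

The boundary map ∂_2: C_2 → C_1 sends each 2-simplex [p,q,r] to [q,r] − [p,r] + [p,q]. For instance
  ∂QRT = RT − QT + QR,
  ∂RST = ST − RT + RS.
This gives a 10×5 integer matrix of rank 5; reducing to Smith normal form yields diagonal entries (1,1,1,1,1).

Reading off H_k = ker ∂_k / im ∂_{k+1}:

  H_0: rank C_0 − rank ∂_1 = 5 − 4 = 1, and the invariant factors of ∂_1 are all 1, so H_0 = Z.

H_0 = Z.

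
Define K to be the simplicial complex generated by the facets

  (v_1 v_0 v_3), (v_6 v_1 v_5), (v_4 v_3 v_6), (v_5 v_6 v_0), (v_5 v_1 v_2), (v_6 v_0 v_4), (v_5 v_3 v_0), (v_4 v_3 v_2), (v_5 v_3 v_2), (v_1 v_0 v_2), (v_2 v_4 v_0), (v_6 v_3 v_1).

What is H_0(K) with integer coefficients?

H_0 ≅ Z.

Order the vertices as v_0 < v_1 < v_2 < v_3 < v_4 < v_5 < v_6. Listing each simplex with vertices in this order, K has dimension 2 with simplices:

  0-simplices (7): [v_0], [v_1], [v_2], [v_3], [v_4], [v_5], [v_6]
  1-simplices (18): (18 of them)
  2-simplices (12): (12 of them)

giving chain groups C_0 ≅ Z^7, C_1 ≅ Z^18, C_2 ≅ Z^12.

∂_1: C_1 → C_0 is given by ∂[p,q] = [q] − [p].
The 7×18 boundary matrix has rank 6 and Smith normal form diag(1,1,1,1,1,1).

Boundary ∂_2: C_2 → C_1 acts by ∂[p,q,r] = [q,r] − [p,r] + [p,q]. For instance
  ∂[v_1,v_2,v_5] = [v_2,v_5] − [v_1,v_5] + [v_1,v_2],
  ∂[v_0,v_1,v_2] = [v_1,v_2] − [v_0,v_2] + [v_0,v_1].
The resulting 18×12 matrix has rank 12, and its Smith normal form has invariant factors (1,1,1,1,1,1,1,1,1,1,1,2).

From H_k ≅ ker(∂_k) / im(∂_{k+1}) we obtain:

  H_0: rank C_0 − rank ∂_1 = 7 − 6 = 1, and the invariant factors of ∂_1 are all 1, so H_0 ≅ Z.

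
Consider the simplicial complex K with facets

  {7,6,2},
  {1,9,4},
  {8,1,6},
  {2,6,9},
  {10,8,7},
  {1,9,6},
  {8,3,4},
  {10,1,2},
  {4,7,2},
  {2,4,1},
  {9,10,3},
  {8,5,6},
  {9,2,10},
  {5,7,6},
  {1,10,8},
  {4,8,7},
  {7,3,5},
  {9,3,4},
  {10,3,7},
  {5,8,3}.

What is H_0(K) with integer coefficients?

H_0 ≅ Z.

Order the vertices as 1 < 2 < 3 < 4 < 5 < 6 < 7 < 8 < 9 < 10. Listing each simplex with vertices in this order, K has dimension 2 with simplices:

  0-simplices (10): [1], [2], [3], [4], [5], [6], [7], [8], [9], [10]
  1-simplices (30): (30 of them)
  2-simplices (20): (20 of them)

Hence C_0 ≅ Z^10, C_1 ≅ Z^30, C_2 ≅ Z^20.

Boundary ∂_1: C_1 → C_0 is given by ∂[p,q] = [q] − [p]. For instance
  ∂[2,7] = [7] − [2].
The 10×30 boundary matrix has rank 9 and Smith normal form diag(1,1,1,1,1,1,1,1,1).

Boundary ∂_2: C_2 → C_1 sends each 2-simplex [p,q,r] to [q,r] − [p,r] + [p,q]. For instance
  ∂[1,2,4] = [2,4] − [1,4] + [1,2],
  ∂[3,5,8] = [5,8] − [3,8] + [3,5].
The resulting 30×20 matrix has rank 20, and its Smith normal form has invariant factors (1,1,1,1,1,1,1,1,1,1,1,1,1,1,1,1,1,1,1,2).

From H_k ≅ ker(∂_k) / im(∂_{k+1}) we obtain:

  H_0: rank C_0 − rank ∂_1 = 10 − 9 = 1, and the invariant factors of ∂_1 are all 1, so H_0 = Z.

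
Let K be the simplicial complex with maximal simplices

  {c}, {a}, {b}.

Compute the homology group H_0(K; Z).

Order the vertices as a < b < c. Listing each simplex with vertices in this order, K has dimension 0 with simplices:

  0-simplices (3): a, b, c

so the chain groups are C_0 ≅ Z^3.

Computing H_k = (kernel of ∂_k) / (image of ∂_{k+1}):

  H_0: rank C_0 − rank ∂_1 = 3 − 0 = 3, and there is no ∂_1, so H_0 ≅ Z^3.

H_0 ≅ Z^3.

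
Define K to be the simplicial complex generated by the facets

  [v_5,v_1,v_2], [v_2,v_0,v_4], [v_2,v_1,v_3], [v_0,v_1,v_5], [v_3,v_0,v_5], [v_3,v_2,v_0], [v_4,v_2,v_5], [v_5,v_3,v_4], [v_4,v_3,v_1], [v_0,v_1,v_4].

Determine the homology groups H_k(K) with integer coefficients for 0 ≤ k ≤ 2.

We work with the vertex ordering v_0 < v_1 < v_2 < v_3 < v_4 < v_5. The simplices of K, each written with vertices in increasing order, are:

  0-simplices (6): [v_0], [v_1], [v_2], [v_3], [v_4], [v_5]
  1-simplices (15): (15 of them)
  2-simplices (10): [v_0,v_1,v_4], [v_0,v_1,v_5], [v_0,v_2,v_3], [v_0,v_2,v_4], [v_0,v_3,v_5], [v_1,v_2,v_3], [v_1,v_2,v_5], [v_1,v_3,v_4], [v_2,v_4,v_5], [v_3,v_4,v_5]

Hence C_0 ≅ Z^6, C_1 ≅ Z^15, C_2 ≅ Z^10.

Boundary ∂_1: C_1 → C_0 maps an edge to its endpoints' difference, ∂[p,q] = q − p. For instance
  ∂[v_1,v_5] = [v_5] − [v_1].
The resulting 6×15 matrix has rank 5, and its Smith normal form has invariant factors (1,1,1,1,1).

∂_2: C_2 → C_1 maps a triangle to the signed sum of its edges. For instance
  ∂[v_0,v_1,v_5] = [v_1,v_5] − [v_0,v_5] + [v_0,v_1],
  ∂[v_0,v_2,v_4] = [v_2,v_4] − [v_0,v_4] + [v_0,v_2].
The resulting 15×10 matrix has rank 10, and its Smith normal form has invariant factors (1,1,1,1,1,1,1,1,1,2).

Reading off H_k = ker ∂_k / im ∂_{k+1}:

  H_0: rank C_0 − rank ∂_1 = 6 − 5 = 1, and the invariant factors of ∂_1 are all 1, so H_0 = Z.
  H_1: rank ker ∂_1 − rank ∂_2 = (15 − 5) − 10 = 0, and ∂_2 has invariant factor 2 > 1, so H_1 = Z/2.
  H_2: rank ker ∂_2 − rank ∂_3 = (10 − 10) − 0 = 0, and there is no ∂_3, so H_2 = 0.

(K is a triangulation of the real projective plane RP^2.)

H_0 ≅ Z,  H_1 ≅ Z/2,  H_2 = 0.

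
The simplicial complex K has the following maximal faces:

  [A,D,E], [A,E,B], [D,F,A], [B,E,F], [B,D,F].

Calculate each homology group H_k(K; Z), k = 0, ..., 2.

Take the total order A < B < D < E < F on the vertex set. Then K (dimension 2) consists of the simplices:

  0-simplices (5): A, B, D, E, F
  1-simplices (10): AB, AD, AE, AF, BD, BE, BF, DE, DF, EF
  2-simplices (5): ABE, ADE, ADF, BDF, BEF

giving chain groups C_0 ≅ Z^5, C_1 ≅ Z^10, C_2 ≅ Z^5.

Boundary ∂_1: C_1 → C_0 is given by ∂[p,q] = [q] − [p]. For instance
  ∂AE = E − A.
This gives a 5×10 integer matrix of rank 4; reducing to Smith normal form yields diagonal entries (1,1,1,1).

The boundary map ∂_2: C_2 → C_1 sends each 2-simplex [p,q,r] to [q,r] − [p,r] + [p,q]. For instance
  ∂ADF = DF − AF + AD,
  ∂ABE = BE − AE + AB.
The resulting 10×5 matrix has rank 5, and its Smith normal form has invariant factors (1,1,1,1,1).

Computing H_k = (kernel of ∂_k) / (image of ∂_{k+1}):

  H_0: rank C_0 − rank ∂_1 = 5 − 4 = 1, and the invariant factors of ∂_1 are all 1, so H_0 ≅ Z.
  H_1: rank ker ∂_1 − rank ∂_2 = (10 − 4) − 5 = 1, and the invariant factors of ∂_2 are all 1, so H_1 ≅ Z.
  H_2: rank ker ∂_2 − rank ∂_3 = (5 − 5) − 0 = 0, and there is no ∂_3, so H_2 ≅ 0.

(K is a triangulation of the Möbius band.)

H_0 = Z,  H_1 = Z,  H_2 = 0.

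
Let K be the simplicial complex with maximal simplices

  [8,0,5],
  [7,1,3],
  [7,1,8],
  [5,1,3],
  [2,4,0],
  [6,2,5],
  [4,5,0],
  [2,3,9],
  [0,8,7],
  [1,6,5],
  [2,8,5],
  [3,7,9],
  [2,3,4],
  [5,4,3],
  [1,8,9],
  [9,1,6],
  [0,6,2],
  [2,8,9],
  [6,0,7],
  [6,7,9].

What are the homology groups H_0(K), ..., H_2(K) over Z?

Order the vertices as 0 < 1 < 2 < 3 < 4 < 5 < 6 < 7 < 8 < 9. Listing each simplex with vertices in this order, K has dimension 2 with simplices:

  0-simplices (10): [0], [1], [2], [3], [4], [5], [6], [7], [8], [9]
  1-simplices (30): (30 of them)
  2-simplices (20): (20 of them)

so the chain groups are C_0 ≅ Z^10, C_1 ≅ Z^30, C_2 ≅ Z^20.

∂_1: C_1 → C_0 maps an edge to its endpoints' difference, ∂[p,q] = q − p. For instance
  ∂[6,9] = [9] − [6].
The 10×30 boundary matrix has rank 9 and Smith normal form diag(1,1,1,1,1,1,1,1,1).

∂_2: C_2 → C_1 maps a triangle to the signed sum of its edges. For instance
  ∂[1,6,9] = [6,9] − [1,9] + [1,6],
  ∂[3,7,9] = [7,9] − [3,9] + [3,7].
As a 30×20 matrix over Z this has rank 20, with invariant factors (1,1,1,1,1,1,1,1,1,1,1,1,1,1,1,1,1,1,1,2).

Now H_k = ker ∂_k / im ∂_{k+1}, so:

  H_0: rank C_0 − rank ∂_1 = 10 − 9 = 1, and the invariant factors of ∂_1 are all 1, so H_0 ≅ Z.
  H_1: rank ker ∂_1 − rank ∂_2 = (30 − 9) − 20 = 1, and ∂_2 has invariant factor 2 > 1, so H_1 ≅ Z ⊕ Z/2.
  H_2: rank ker ∂_2 − rank ∂_3 = (20 − 20) − 0 = 0, and there is no ∂_3, so H_2 ≅ 0.

As a check, the Euler characteristic is 10 − 30 + 20 = 0, which agrees with 1 − 1 + 0 = 0.

H_0 = Z,  H_1 = Z ⊕ Z/2,  H_2 = 0.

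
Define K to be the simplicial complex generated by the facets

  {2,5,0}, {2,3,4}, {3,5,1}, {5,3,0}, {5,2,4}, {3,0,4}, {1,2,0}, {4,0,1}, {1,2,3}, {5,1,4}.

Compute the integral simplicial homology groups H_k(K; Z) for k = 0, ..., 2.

H_0 ≅ Z,  H_1 ≅ Z/2,  H_2 = 0.

Take the total order 0 < 1 < 2 < 3 < 4 < 5 on the vertex set. Then K (dimension 2) consists of the simplices:

  0-simplices (6): [0], [1], [2], [3], [4], [5]
  1-simplices (15): [0,1], [0,2], [0,3], [0,4], [0,5], [1,2], [1,3], [1,4], [1,5], [2,3], [2,4], [2,5], [3,4], [3,5], [4,5]
  2-simplices (10): [0,1,2], [0,1,4], [0,2,5], [0,3,4], [0,3,5], [1,2,3], [1,3,5], [1,4,5], [2,3,4], [2,4,5]

so the chain groups are C_0 ≅ Z^6, C_1 ≅ Z^15, C_2 ≅ Z^10.

Boundary ∂_1: C_1 → C_0 is given by ∂[p,q] = [q] − [p]. For instance
  ∂[0,2] = [2] − [0].
This gives a 6×15 integer matrix of rank 5; reducing to Smith normal form yields diagonal entries (1,1,1,1,1).

The boundary map ∂_2: C_2 → C_1 maps a triangle to the signed sum of its edges. For instance
  ∂[0,1,2] = [1,2] − [0,2] + [0,1],
  ∂[0,3,5] = [3,5] − [0,5] + [0,3].
The 15×10 boundary matrix has rank 10 and Smith normal form diag(1,1,1,1,1,1,1,1,1,2).

Computing H_k = (kernel of ∂_k) / (image of ∂_{k+1}):

  H_0: rank C_0 − rank ∂_1 = 6 − 5 = 1, and the invariant factors of ∂_1 are all 1, so H_0 ≅ Z.
  H_1: rank ker ∂_1 − rank ∂_2 = (15 − 5) − 10 = 0, and ∂_2 has invariant factor 2 > 1, so H_1 ≅ Z/2.
  H_2: rank ker ∂_2 − rank ∂_3 = (10 − 10) − 0 = 0, and there is no ∂_3, so H_2 ≅ 0.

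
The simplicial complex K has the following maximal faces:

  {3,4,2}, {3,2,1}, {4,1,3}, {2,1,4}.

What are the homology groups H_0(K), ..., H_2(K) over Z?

K has 4 vertices, 6 edges, 4 triangles.
rank ∂_0 = 0, rank ∂_1 = 3 ⇒ b_0 = 4 − 0 − 3 = 1; all invariant factors of ∂_1 are 1 so no torsion. So H_0 ≅ Z.
rank ∂_1 = 3, rank ∂_2 = 3 ⇒ b_1 = 6 − 3 − 3 = 0; all invariant factors of ∂_2 are 1 so no torsion. So H_1 ≅ 0.
rank ∂_2 = 3, rank ∂_3 = 0 ⇒ b_2 = 4 − 3 − 0 = 1. So H_2 ≅ Z.

H_0 = Z,  H_1 = 0,  H_2 = Z.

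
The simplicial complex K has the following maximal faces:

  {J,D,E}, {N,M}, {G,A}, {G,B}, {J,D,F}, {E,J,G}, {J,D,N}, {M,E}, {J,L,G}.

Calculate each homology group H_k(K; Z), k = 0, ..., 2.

H_0 = Z,  H_1 = Z,  H_2 = 0.

Take the total order A < B < D < E < F < G < J < L < M < N on the vertex set. Then K (dimension 2) consists of the simplices:

  0-simplices (10): A, B, D, E, F, G, J, L, M, N
  1-simplices (15): AG, BG, DE, DF, DJ, DN, EG, EJ, EM, FJ, GJ, GL, JL, JN, MN
  2-simplices (5): DEJ, DFJ, DJN, EGJ, GJL

Hence C_0 ≅ Z^10, C_1 ≅ Z^15, C_2 ≅ Z^5.

Boundary ∂_1: C_1 → C_0 sends each edge [p,q] (with p < q) to q − p. For instance
  ∂DJ = J − D.
As a 10×15 matrix over Z this has rank 9, with invariant factors (1,1,1,1,1,1,1,1,1).

The boundary map ∂_2: C_2 → C_1 sends each 2-simplex [p,q,r] to [q,r] − [p,r] + [p,q]. For instance
  ∂DJN = JN − DN + DJ,
  ∂DFJ = FJ − DJ + DF.
As a 15×5 matrix over Z this has rank 5, with invariant factors (1,1,1,1,1).

From H_k ≅ ker(∂_k) / im(∂_{k+1}) we obtain:

  H_0: rank C_0 − rank ∂_1 = 10 − 9 = 1, and the invariant factors of ∂_1 are all 1, so H_0 ≅ Z.
  H_1: rank ker ∂_1 − rank ∂_2 = (15 − 9) − 5 = 1, and the invariant factors of ∂_2 are all 1, so H_1 ≅ Z.
  H_2: rank ker ∂_2 − rank ∂_3 = (5 − 5) − 0 = 0, and there is no ∂_3, so H_2 ≅ 0.

As a check, the Euler characteristic is 10 − 15 + 5 = 0, which agrees with 1 − 1 + 0 = 0.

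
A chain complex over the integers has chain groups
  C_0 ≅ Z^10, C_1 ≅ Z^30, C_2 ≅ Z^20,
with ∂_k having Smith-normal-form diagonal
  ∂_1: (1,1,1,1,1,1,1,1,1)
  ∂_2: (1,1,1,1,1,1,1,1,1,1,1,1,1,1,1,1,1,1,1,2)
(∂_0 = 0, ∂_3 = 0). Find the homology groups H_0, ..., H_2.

H_0 ≅ Z,  H_1 ≅ Z × Z/2,  H_2 = 0.

H_0: b_0 = 10 − 0 − 9 = 1; torsion from ∂_1 factors > 1: none. So H_0 ≅ Z.
H_1: b_1 = 30 − 9 − 20 = 1; torsion from ∂_2 factors > 1: [2]. So H_1 ≅ Z × Z/2.
H_2: b_2 = 20 − 20 − 0 = 0; torsion from ∂_3 factors > 1: none. So H_2 ≅ 0.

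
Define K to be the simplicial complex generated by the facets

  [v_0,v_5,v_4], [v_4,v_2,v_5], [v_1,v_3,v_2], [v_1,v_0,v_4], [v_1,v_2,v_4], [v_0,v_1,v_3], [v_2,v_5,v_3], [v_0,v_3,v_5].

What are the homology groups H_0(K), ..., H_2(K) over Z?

H_0 ≅ Z,  H_1 = 0,  H_2 ≅ Z.

Take the total order v_0 < v_1 < v_2 < v_3 < v_4 < v_5 on the vertex set. Then K (dimension 2) consists of the simplices:

  0-simplices (6): [v_0], [v_1], [v_2], [v_3], [v_4], [v_5]
  1-simplices (12): [v_0,v_1], [v_0,v_3], [v_0,v_4], [v_0,v_5], [v_1,v_2], [v_1,v_3], [v_1,v_4], [v_2,v_3], [v_2,v_4], [v_2,v_5], [v_3,v_5], [v_4,v_5]
  2-simplices (8): [v_0,v_1,v_3], [v_0,v_1,v_4], [v_0,v_3,v_5], [v_0,v_4,v_5], [v_1,v_2,v_3], [v_1,v_2,v_4], [v_2,v_3,v_5], [v_2,v_4,v_5]

so the chain groups are C_0 ≅ Z^6, C_1 ≅ Z^12, C_2 ≅ Z^8.

The boundary map ∂_1: C_1 → C_0 is given by ∂[p,q] = [q] − [p].
As a 6×12 matrix over Z this has rank 5, with invariant factors (1,1,1,1,1).

Boundary ∂_2: C_2 → C_1 sends each 2-simplex [p,q,r] to [q,r] − [p,r] + [p,q]. For instance
  ∂[v_1,v_2,v_3] = [v_2,v_3] − [v_1,v_3] + [v_1,v_2],
  ∂[v_0,v_3,v_5] = [v_3,v_5] − [v_0,v_5] + [v_0,v_3].
The resulting 12×8 matrix has rank 7, and its Smith normal form has invariant factors (1,1,1,1,1,1,1).

Reading off H_k = ker ∂_k / im ∂_{k+1}:

  H_0: rank C_0 − rank ∂_1 = 6 − 5 = 1, and the invariant factors of ∂_1 are all 1, so H_0 = Z.
  H_1: rank ker ∂_1 − rank ∂_2 = (12 − 5) − 7 = 0, and the invariant factors of ∂_2 are all 1, so H_1 = 0.
  H_2: rank ker ∂_2 − rank ∂_3 = (8 − 7) − 0 = 1, and there is no ∂_3, so H_2 = Z.

As a check, the Euler characteristic is 6 − 12 + 8 = 2, which agrees with 1 − 0 + 1 = 2.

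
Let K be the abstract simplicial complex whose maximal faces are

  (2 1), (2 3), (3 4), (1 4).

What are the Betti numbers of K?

b_0 = 1, b_1 = 1.

We work with the vertex ordering 1 < 2 < 3 < 4. The simplices of K, each written with vertices in increasing order, are:

  0-simplices (4): [1], [2], [3], [4]
  1-simplices (4): [1,2], [1,4], [2,3], [3,4]

so the chain groups are C_0 ≅ Z^4, C_1 ≅ Z^4.

∂_1: C_1 → C_0 is given by ∂[p,q] = [q] − [p].
The 4×4 boundary matrix has rank 3 and Smith normal form diag(1,1,1).

Now H_k = ker ∂_k / im ∂_{k+1}, so:

  H_0: rank C_0 − rank ∂_1 = 4 − 3 = 1, and the invariant factors of ∂_1 are all 1, so H_0 = Z.
  H_1: rank ker ∂_1 − rank ∂_2 = (4 − 3) − 0 = 1, and there is no ∂_2, so H_1 = Z.

As a check, the Euler characteristic is 4 − 4 = 0, which agrees with 1 − 1 = 0.

Hence the Betti numbers are b_0 = 1, b_1 = 1.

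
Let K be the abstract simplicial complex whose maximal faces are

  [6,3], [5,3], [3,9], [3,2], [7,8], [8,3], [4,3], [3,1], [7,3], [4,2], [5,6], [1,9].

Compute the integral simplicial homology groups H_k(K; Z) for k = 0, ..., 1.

We work with the vertex ordering 1 < 2 < 3 < 4 < 5 < 6 < 7 < 8 < 9. The simplices of K, each written with vertices in increasing order, are:

  0-simplices (9): [1], [2], [3], [4], [5], [6], [7], [8], [9]
  1-simplices (12): [1,3], [1,9], [2,3], [2,4], [3,4], [3,5], [3,6], [3,7], [3,8], [3,9], [5,6], [7,8]

Hence C_0 ≅ Z^9, C_1 ≅ Z^12.

∂_1: C_1 → C_0 is given by ∂[p,q] = [q] − [p].
The 9×12 boundary matrix has rank 8 and Smith normal form diag(1,1,1,1,1,1,1,1).

Reading off H_k = ker ∂_k / im ∂_{k+1}:

  H_0: rank C_0 − rank ∂_1 = 9 − 8 = 1, and the invariant factors of ∂_1 are all 1, so H_0 ≅ Z.
  H_1: rank ker ∂_1 − rank ∂_2 = (12 − 8) − 0 = 4, and there is no ∂_2, so H_1 ≅ Z^4.

As a check, the Euler characteristic is 9 − 12 = -3, which agrees with 1 − 4 = -3.

H_0 = Z,  H_1 = Z^4.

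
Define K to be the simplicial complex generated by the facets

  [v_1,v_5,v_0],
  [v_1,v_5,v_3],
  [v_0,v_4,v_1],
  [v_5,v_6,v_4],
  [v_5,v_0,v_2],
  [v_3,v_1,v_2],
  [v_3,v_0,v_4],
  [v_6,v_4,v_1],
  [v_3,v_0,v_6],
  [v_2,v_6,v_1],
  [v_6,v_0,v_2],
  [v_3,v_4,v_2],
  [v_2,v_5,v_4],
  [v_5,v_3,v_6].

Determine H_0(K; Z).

H_0 = Z.

K has 7 vertices, 21 edges, 14 triangles.
rank ∂_0 = 0, rank ∂_1 = 6 ⇒ b_0 = 7 − 0 − 6 = 1; all invariant factors of ∂_1 are 1 so no torsion. So H_0 ≅ Z.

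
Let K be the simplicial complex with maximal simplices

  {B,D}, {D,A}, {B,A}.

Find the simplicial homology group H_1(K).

H_1 ≅ Z.

Fix the vertex order A < B < D and write every simplex with vertices in increasing order. Then dim K = 1 and the simplices of K are:

  0-simplices (3): A, B, D
  1-simplices (3): AB, AD, BD

so the chain groups are C_0 ≅ Z^3, C_1 ≅ Z^3.

The boundary map ∂_1: C_1 → C_0 is given by ∂[p,q] = [q] − [p]. For instance
  ∂BD = D − B.
The 3×3 boundary matrix has rank 2 and Smith normal form diag(1,1).

Reading off H_k = ker ∂_k / im ∂_{k+1}:

  H_1: rank ker ∂_1 − rank ∂_2 = (3 − 2) − 0 = 1, and there is no ∂_2, so H_1 ≅ Z.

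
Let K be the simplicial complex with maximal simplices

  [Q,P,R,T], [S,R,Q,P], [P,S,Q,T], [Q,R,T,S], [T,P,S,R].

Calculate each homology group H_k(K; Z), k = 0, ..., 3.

We work with the vertex ordering P < Q < R < S < T. The simplices of K, each written with vertices in increasing order, are:

  0-simplices (5): P, Q, R, S, T
  1-simplices (10): PQ, PR, PS, PT, QR, QS, QT, RS, RT, ST
  2-simplices (10): PQR, PQS, PQT, PRS, PRT, PST, QRS, QRT, QST, RST
  3-simplices (5): PQRS, PQRT, PQST, PRST, QRST

so the chain groups are C_0 ≅ Z^5, C_1 ≅ Z^10, C_2 ≅ Z^10, C_3 ≅ Z^5.

The boundary map ∂_1: C_1 → C_0 sends each edge [p,q] (with p < q) to q − p. For instance
  ∂PR = R − P.
The resulting 5×10 matrix has rank 4, and its Smith normal form has invariant factors (1,1,1,1).

Boundary ∂_2: C_2 → C_1 sends each 2-simplex [p,q,r] to [q,r] − [p,r] + [p,q]. For instance
  ∂QRS = RS − QS + QR,
  ∂PQS = QS − PS + PQ.
As a 10×10 matrix over Z this has rank 6, with invariant factors (1,1,1,1,1,1).

The boundary map ∂_3: C_3 → C_2 sends each 3-simplex σ to the alternating sum Σ_i (−1)^i (σ with its i-th vertex removed). For instance
  ∂PQRS = QRS − PRS + PQS − PQR,
  ∂PRST = RST − PST + PRT − PRS.
As a 10×5 matrix over Z this has rank 4, with invariant factors (1,1,1,1).

Now H_k = ker ∂_k / im ∂_{k+1}, so:

  H_0: rank C_0 − rank ∂_1 = 5 − 4 = 1, and the invariant factors of ∂_1 are all 1, so H_0 ≅ Z.
  H_1: rank ker ∂_1 − rank ∂_2 = (10 − 4) − 6 = 0, and the invariant factors of ∂_2 are all 1, so H_1 ≅ 0.
  H_2: rank ker ∂_2 − rank ∂_3 = (10 − 6) − 4 = 0, and the invariant factors of ∂_3 are all 1, so H_2 ≅ 0.
  H_3: rank ker ∂_3 − rank ∂_4 = (5 − 4) − 0 = 1, and there is no ∂_4, so H_3 ≅ Z.

As a check, the Euler characteristic is 5 − 10 + 10 − 5 = 0, which agrees with 1 − 0 + 0 − 1 = 0.

H_0 = Z,  H_1 = 0,  H_2 = 0,  H_3 = Z.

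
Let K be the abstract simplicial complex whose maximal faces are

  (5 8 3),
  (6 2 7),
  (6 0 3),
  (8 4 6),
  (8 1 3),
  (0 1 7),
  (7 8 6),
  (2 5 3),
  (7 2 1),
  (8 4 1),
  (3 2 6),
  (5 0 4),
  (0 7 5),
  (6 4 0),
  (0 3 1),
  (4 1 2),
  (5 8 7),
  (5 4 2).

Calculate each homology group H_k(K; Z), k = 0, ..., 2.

Order the vertices as 0 < 1 < 2 < 3 < 4 < 5 < 6 < 7 < 8. Listing each simplex with vertices in this order, K has dimension 2 with simplices:

  0-simplices (9): [0], [1], [2], [3], [4], [5], [6], [7], [8]
  1-simplices (27): (27 of them)
  2-simplices (18): [0,1,3], [0,1,7], [0,3,6], [0,4,5], [0,4,6], [0,5,7], [1,2,4], [1,2,7], [1,3,8], [1,4,8], [2,3,5], [2,3,6], [2,4,5], [2,6,7], [3,5,8], [4,6,8], [5,7,8], [6,7,8]

Hence C_0 ≅ Z^9, C_1 ≅ Z^27, C_2 ≅ Z^18.

∂_1: C_1 → C_0 is given by ∂[p,q] = [q] − [p]. For instance
  ∂[0,1] = [1] − [0].
As a 9×27 matrix over Z this has rank 8, with invariant factors (1,1,1,1,1,1,1,1).

The boundary map ∂_2: C_2 → C_1 acts by ∂[p,q,r] = [q,r] − [p,r] + [p,q]. For instance
  ∂[1,2,7] = [2,7] − [1,7] + [1,2],
  ∂[1,3,8] = [3,8] − [1,8] + [1,3].
The 27×18 boundary matrix has rank 17 and Smith normal form diag(1,1,1,1,1,1,1,1,1,1,1,1,1,1,1,1,1).

Reading off H_k = ker ∂_k / im ∂_{k+1}:

  H_0: rank C_0 − rank ∂_1 = 9 − 8 = 1, and the invariant factors of ∂_1 are all 1, so H_0 = Z.
  H_1: rank ker ∂_1 − rank ∂_2 = (27 − 8) − 17 = 2, and the invariant factors of ∂_2 are all 1, so H_1 = Z^2.
  H_2: rank ker ∂_2 − rank ∂_3 = (18 − 17) − 0 = 1, and there is no ∂_3, so H_2 = Z.

As a check, the Euler characteristic is 9 − 27 + 18 = 0, which agrees with 1 − 2 + 1 = 0.

H_0 = Z,  H_1 = Z^2,  H_2 = Z.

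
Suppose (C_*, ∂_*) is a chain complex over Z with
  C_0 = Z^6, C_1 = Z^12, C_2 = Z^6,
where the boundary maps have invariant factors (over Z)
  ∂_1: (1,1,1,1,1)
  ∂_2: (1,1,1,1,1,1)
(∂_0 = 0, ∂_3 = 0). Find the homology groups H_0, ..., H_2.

H_0 = Z,  H_1 = Z,  H_2 = 0.

H_0: b_0 = 6 − 0 − 5 = 1; torsion from ∂_1 factors > 1: none. So H_0 = Z.
H_1: b_1 = 12 − 5 − 6 = 1; torsion from ∂_2 factors > 1: none. So H_1 = Z.
H_2: b_2 = 6 − 6 − 0 = 0; torsion from ∂_3 factors > 1: none. So H_2 = 0.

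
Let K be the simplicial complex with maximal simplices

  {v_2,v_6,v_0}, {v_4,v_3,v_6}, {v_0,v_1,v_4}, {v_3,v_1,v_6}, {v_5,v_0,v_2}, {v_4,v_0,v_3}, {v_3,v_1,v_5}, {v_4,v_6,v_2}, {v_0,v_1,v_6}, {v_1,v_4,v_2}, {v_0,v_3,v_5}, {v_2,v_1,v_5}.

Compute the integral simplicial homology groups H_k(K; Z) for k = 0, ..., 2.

Take the total order v_0 < v_1 < v_2 < v_3 < v_4 < v_5 < v_6 on the vertex set. Then K (dimension 2) consists of the simplices:

  0-simplices (7): [v_0], [v_1], [v_2], [v_3], [v_4], [v_5], [v_6]
  1-simplices (18): (18 of them)
  2-simplices (12): (12 of them)

giving chain groups C_0 ≅ Z^7, C_1 ≅ Z^18, C_2 ≅ Z^12.

∂_1: C_1 → C_0 sends each edge [p,q] (with p < q) to q − p.
The 7×18 boundary matrix has rank 6 and Smith normal form diag(1,1,1,1,1,1).

Boundary ∂_2: C_2 → C_1 acts by ∂[p,q,r] = [q,r] − [p,r] + [p,q]. For instance
  ∂[v_0,v_1,v_4] = [v_1,v_4] − [v_0,v_4] + [v_0,v_1],
  ∂[v_0,v_3,v_5] = [v_3,v_5] − [v_0,v_5] + [v_0,v_3].
As a 18×12 matrix over Z this has rank 12, with invariant factors (1,1,1,1,1,1,1,1,1,1,1,2).

Reading off H_k = ker ∂_k / im ∂_{k+1}:

  H_0: rank C_0 − rank ∂_1 = 7 − 6 = 1, and the invariant factors of ∂_1 are all 1, so H_0 ≅ Z.
  H_1: rank ker ∂_1 − rank ∂_2 = (18 − 6) − 12 = 0, and ∂_2 has invariant factor 2 > 1, so H_1 ≅ Z/2.
  H_2: rank ker ∂_2 − rank ∂_3 = (12 − 12) − 0 = 0, and there is no ∂_3, so H_2 ≅ 0.

H_0 ≅ Z,  H_1 ≅ Z/2,  H_2 = 0.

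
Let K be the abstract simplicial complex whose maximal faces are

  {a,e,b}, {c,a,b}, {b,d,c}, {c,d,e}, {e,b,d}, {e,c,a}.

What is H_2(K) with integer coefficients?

Order the vertices as a < b < c < d < e. Listing each simplex with vertices in this order, K has dimension 2 with simplices:

  0-simplices (5): a, b, c, d, e
  1-simplices (9): ab, ac, ae, bc, bd, be, cd, ce, de
  2-simplices (6): abc, abe, ace, bcd, bde, cde

giving chain groups C_0 ≅ Z^5, C_1 ≅ Z^9, C_2 ≅ Z^6.

∂_1: C_1 → C_0 sends each edge [p,q] (with p < q) to q − p.
The resulting 5×9 matrix has rank 4, and its Smith normal form has invariant factors (1,1,1,1).

Boundary ∂_2: C_2 → C_1 maps a triangle to the signed sum of its edges. For instance
  ∂abe = be − ae + ab,
  ∂bde = de − be + bd.
This gives a 9×6 integer matrix of rank 5; reducing to Smith normal form yields diagonal entries (1,1,1,1,1).

From H_k ≅ ker(∂_k) / im(∂_{k+1}) we obtain:

  H_2: rank ker ∂_2 − rank ∂_3 = (6 − 5) − 0 = 1, and there is no ∂_3, so H_2 ≅ Z.

(K is a triangulation of the 2-sphere S^2.)

H_2 = Z.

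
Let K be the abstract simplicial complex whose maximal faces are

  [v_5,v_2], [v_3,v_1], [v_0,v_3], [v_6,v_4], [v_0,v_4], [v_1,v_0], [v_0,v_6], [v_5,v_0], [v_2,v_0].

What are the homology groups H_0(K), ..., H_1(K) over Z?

H_0 ≅ Z,  H_1 ≅ Z^3.

Order the vertices as v_0 < v_1 < v_2 < v_3 < v_4 < v_5 < v_6. Listing each simplex with vertices in this order, K has dimension 1 with simplices:

  0-simplices (7): [v_0], [v_1], [v_2], [v_3], [v_4], [v_5], [v_6]
  1-simplices (9): [v_0,v_1], [v_0,v_2], [v_0,v_3], [v_0,v_4], [v_0,v_5], [v_0,v_6], [v_1,v_3], [v_2,v_5], [v_4,v_6]

Hence C_0 ≅ Z^7, C_1 ≅ Z^9.

Boundary ∂_1: C_1 → C_0 maps an edge to its endpoints' difference, ∂[p,q] = q − p.
This gives a 7×9 integer matrix of rank 6; reducing to Smith normal form yields diagonal entries (1,1,1,1,1,1).

Computing H_k = (kernel of ∂_k) / (image of ∂_{k+1}):

  H_0: rank C_0 − rank ∂_1 = 7 − 6 = 1, and the invariant factors of ∂_1 are all 1, so H_0 ≅ Z.
  H_1: rank ker ∂_1 − rank ∂_2 = (9 − 6) − 0 = 3, and there is no ∂_2, so H_1 ≅ Z^3.

(K is a triangulation of a wedge of 3 circles.)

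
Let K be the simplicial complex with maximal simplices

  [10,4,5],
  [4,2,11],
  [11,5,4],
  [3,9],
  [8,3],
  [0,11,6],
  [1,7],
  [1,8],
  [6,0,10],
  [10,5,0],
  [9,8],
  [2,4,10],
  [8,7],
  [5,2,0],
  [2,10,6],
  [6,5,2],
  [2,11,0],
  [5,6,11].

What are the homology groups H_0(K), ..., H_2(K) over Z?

We work with the vertex ordering 0 < 1 < 2 < 3 < 4 < 5 < 6 < 7 < 8 < 9 < 10 < 11. The simplices of K, each written with vertices in increasing order, are:

  0-simplices (12): [0], [1], [2], [3], [4], [5], [6], [7], [8], [9], [10], [11]
  1-simplices (24): (24 of them)
  2-simplices (12): [0,2,5], [0,2,11], [0,5,10], [0,6,10], [0,6,11], [2,4,10], [2,4,11], [2,5,6], [2,6,10], [4,5,10], [4,5,11], [5,6,11]

Hence C_0 ≅ Z^12, C_1 ≅ Z^24, C_2 ≅ Z^12.

Boundary ∂_1: C_1 → C_0 is given by ∂[p,q] = [q] − [p]. For instance
  ∂[0,5] = [5] − [0].
The 12×24 boundary matrix has rank 10 and Smith normal form diag(1,1,1,1,1,1,1,1,1,1).

The boundary map ∂_2: C_2 → C_1 maps a triangle to the signed sum of its edges. For instance
  ∂[0,2,11] = [2,11] − [0,11] + [0,2],
  ∂[0,6,10] = [6,10] − [0,10] + [0,6].
The 24×12 boundary matrix has rank 12 and Smith normal form diag(1,1,1,1,1,1,1,1,1,1,1,2).

From H_k ≅ ker(∂_k) / im(∂_{k+1}) we obtain:

  H_0: rank C_0 − rank ∂_1 = 12 − 10 = 2, and the invariant factors of ∂_1 are all 1, so H_0 ≅ Z^2.
  H_1: rank ker ∂_1 − rank ∂_2 = (24 − 10) − 12 = 2, and ∂_2 has invariant factor 2 > 1, so H_1 ≅ Z^2 ⊕ Z/2Z.
  H_2: rank ker ∂_2 − rank ∂_3 = (12 − 12) − 0 = 0, and there is no ∂_3, so H_2 ≅ 0.

As a check, the Euler characteristic is 12 − 24 + 12 = 0, which agrees with 2 − 2 + 0 = 0.

H_0 ≅ Z^2,  H_1 ≅ Z^2 ⊕ Z/2Z,  H_2 = 0.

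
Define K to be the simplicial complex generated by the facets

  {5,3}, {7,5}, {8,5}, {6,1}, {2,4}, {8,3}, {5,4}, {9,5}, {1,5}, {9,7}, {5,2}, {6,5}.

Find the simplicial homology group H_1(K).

Order the vertices as 1 < 2 < 3 < 4 < 5 < 6 < 7 < 8 < 9. Listing each simplex with vertices in this order, K has dimension 1 with simplices:

  0-simplices (9): [1], [2], [3], [4], [5], [6], [7], [8], [9]
  1-simplices (12): [1,5], [1,6], [2,4], [2,5], [3,5], [3,8], [4,5], [5,6], [5,7], [5,8], [5,9], [7,9]

giving chain groups C_0 ≅ Z^9, C_1 ≅ Z^12.

Boundary ∂_1: C_1 → C_0 maps an edge to its endpoints' difference, ∂[p,q] = q − p. For instance
  ∂[5,9] = [9] − [5].
This gives a 9×12 integer matrix of rank 8; reducing to Smith normal form yields diagonal entries (1,1,1,1,1,1,1,1).

Reading off H_k = ker ∂_k / im ∂_{k+1}:

  H_1: rank ker ∂_1 − rank ∂_2 = (12 − 8) − 0 = 4, and there is no ∂_2, so H_1 = Z^4.

H_1 = Z^4.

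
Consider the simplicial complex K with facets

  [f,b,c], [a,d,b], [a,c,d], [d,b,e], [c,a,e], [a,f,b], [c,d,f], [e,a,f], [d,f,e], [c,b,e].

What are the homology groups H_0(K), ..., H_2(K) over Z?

Take the total order a < b < c < d < e < f on the vertex set. Then K (dimension 2) consists of the simplices:

  0-simplices (6): a, b, c, d, e, f
  1-simplices (15): ab, ac, ad, ae, af, bc, bd, be, bf, cd, ce, cf, de, df, ef
  2-simplices (10): abd, abf, acd, ace, aef, bce, bcf, bde, cdf, def

Hence C_0 ≅ Z^6, C_1 ≅ Z^15, C_2 ≅ Z^10.

The boundary map ∂_1: C_1 → C_0 sends each edge [p,q] (with p < q) to q − p.
As a 6×15 matrix over Z this has rank 5, with invariant factors (1,1,1,1,1).

∂_2: C_2 → C_1 maps a triangle to the signed sum of its edges. For instance
  ∂bde = de − be + bd,
  ∂acd = cd − ad + ac.
The resulting 15×10 matrix has rank 10, and its Smith normal form has invariant factors (1,1,1,1,1,1,1,1,1,2).

Now H_k = ker ∂_k / im ∂_{k+1}, so:

  H_0: rank C_0 − rank ∂_1 = 6 − 5 = 1, and the invariant factors of ∂_1 are all 1, so H_0 ≅ Z.
  H_1: rank ker ∂_1 − rank ∂_2 = (15 − 5) − 10 = 0, and ∂_2 has invariant factor 2 > 1, so H_1 ≅ Z_2.
  H_2: rank ker ∂_2 − rank ∂_3 = (10 − 10) − 0 = 0, and there is no ∂_3, so H_2 ≅ 0.

As a check, the Euler characteristic is 6 − 15 + 10 = 1, which agrees with 1 − 0 + 0 = 1.
(K is a triangulation of the real projective plane RP^2.)

H_0 = Z,  H_1 = Z_2,  H_2 = 0.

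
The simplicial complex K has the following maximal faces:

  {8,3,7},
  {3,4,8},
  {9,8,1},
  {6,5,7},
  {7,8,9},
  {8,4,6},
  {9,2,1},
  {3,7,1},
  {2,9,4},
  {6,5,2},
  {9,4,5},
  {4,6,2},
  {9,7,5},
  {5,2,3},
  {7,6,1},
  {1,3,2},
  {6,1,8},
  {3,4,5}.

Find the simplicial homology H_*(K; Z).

H_0 = Z,  H_1 = Z ⊕ Z/2Z,  H_2 = 0.

We work with the vertex ordering 1 < 2 < 3 < 4 < 5 < 6 < 7 < 8 < 9. The simplices of K, each written with vertices in increasing order, are:

  0-simplices (9): [1], [2], [3], [4], [5], [6], [7], [8], [9]
  1-simplices (27): (27 of them)
  2-simplices (18): [1,2,3], [1,2,9], [1,3,7], [1,6,7], [1,6,8], [1,8,9], [2,3,5], [2,4,6], [2,4,9], [2,5,6], [3,4,5], [3,4,8], [3,7,8], [4,5,9], [4,6,8], [5,6,7], [5,7,9], [7,8,9]

so the chain groups are C_0 ≅ Z^9, C_1 ≅ Z^27, C_2 ≅ Z^18.

Boundary ∂_1: C_1 → C_0 sends each edge [p,q] (with p < q) to q − p.
As a 9×27 matrix over Z this has rank 8, with invariant factors (1,1,1,1,1,1,1,1).

∂_2: C_2 → C_1 sends each 2-simplex [p,q,r] to [q,r] − [p,r] + [p,q]. For instance
  ∂[1,6,8] = [6,8] − [1,8] + [1,6],
  ∂[3,4,8] = [4,8] − [3,8] + [3,4].
The 27×18 boundary matrix has rank 18 and Smith normal form diag(1,1,1,1,1,1,1,1,1,1,1,1,1,1,1,1,1,2).

Reading off H_k = ker ∂_k / im ∂_{k+1}:

  H_0: rank C_0 − rank ∂_1 = 9 − 8 = 1, and the invariant factors of ∂_1 are all 1, so H_0 ≅ Z.
  H_1: rank ker ∂_1 − rank ∂_2 = (27 − 8) − 18 = 1, and ∂_2 has invariant factor 2 > 1, so H_1 ≅ Z ⊕ Z/2Z.
  H_2: rank ker ∂_2 − rank ∂_3 = (18 − 18) − 0 = 0, and there is no ∂_3, so H_2 ≅ 0.

As a check, the Euler characteristic is 9 − 27 + 18 = 0, which agrees with 1 − 1 + 0 = 0.
(K is a triangulation of the Klein bottle.)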